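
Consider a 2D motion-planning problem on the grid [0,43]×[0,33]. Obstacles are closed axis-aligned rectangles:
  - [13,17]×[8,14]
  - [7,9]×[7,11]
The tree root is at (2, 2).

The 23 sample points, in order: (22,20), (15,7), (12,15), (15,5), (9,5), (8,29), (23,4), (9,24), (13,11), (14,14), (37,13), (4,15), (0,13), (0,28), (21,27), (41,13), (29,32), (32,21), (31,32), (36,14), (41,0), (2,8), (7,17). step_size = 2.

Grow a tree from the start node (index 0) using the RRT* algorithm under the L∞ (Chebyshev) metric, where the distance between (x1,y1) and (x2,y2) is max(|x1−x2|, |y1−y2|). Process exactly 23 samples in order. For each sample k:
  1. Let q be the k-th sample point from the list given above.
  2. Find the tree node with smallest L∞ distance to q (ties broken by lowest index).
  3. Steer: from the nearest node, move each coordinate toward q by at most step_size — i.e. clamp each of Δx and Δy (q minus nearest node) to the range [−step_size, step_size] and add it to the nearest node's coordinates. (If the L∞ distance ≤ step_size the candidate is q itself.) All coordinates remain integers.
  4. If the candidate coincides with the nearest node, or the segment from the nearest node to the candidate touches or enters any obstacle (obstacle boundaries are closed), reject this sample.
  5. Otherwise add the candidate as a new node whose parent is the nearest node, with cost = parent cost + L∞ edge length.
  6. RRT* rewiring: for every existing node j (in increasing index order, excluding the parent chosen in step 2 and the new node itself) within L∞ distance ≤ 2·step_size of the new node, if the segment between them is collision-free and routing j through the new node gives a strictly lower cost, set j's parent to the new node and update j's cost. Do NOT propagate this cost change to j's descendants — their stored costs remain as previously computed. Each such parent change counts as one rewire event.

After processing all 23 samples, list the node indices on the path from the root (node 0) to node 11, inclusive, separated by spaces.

Path: 0 1 2 8 11

1. q=(22,20) nearest=0 d=20 new=(4,4) → add node 1 parent=0 cost=2
2. q=(15,7) nearest=1 d=11 new=(6,6) → add node 2 parent=1 cost=4
3. q=(12,15) nearest=2 d=9 new=(8,8) → blocked by [7,9]×[7,11], reject
4. q=(15,5) nearest=2 d=9 new=(8,5) → add node 3 parent=2 cost=6
5. q=(9,5) nearest=3 d=1 new=(9,5) → add node 4 parent=3 cost=7
6. q=(8,29) nearest=2 d=23 new=(8,8) → blocked by [7,9]×[7,11], reject
7. q=(23,4) nearest=4 d=14 new=(11,4) → add node 5 parent=4 cost=9
8. q=(9,24) nearest=2 d=18 new=(8,8) → blocked by [7,9]×[7,11], reject
9. q=(13,11) nearest=3 d=6 new=(10,7) → add node 6 parent=3 cost=8
10. q=(14,14) nearest=6 d=7 new=(12,9) → add node 7 parent=6 cost=10
11. q=(37,13) nearest=7 d=25 new=(14,11) → blocked by [13,17]×[8,14], reject
12. q=(4,15) nearest=6 d=8 new=(8,9) → blocked by [7,9]×[7,11], reject
13. q=(0,13) nearest=2 d=7 new=(4,8) → add node 8 parent=2 cost=6
14. q=(0,28) nearest=7 d=19 new=(10,11) → add node 9 parent=7 cost=12
15. q=(21,27) nearest=9 d=16 new=(12,13) → add node 10 parent=9 cost=14
16. q=(41,13) nearest=7 d=29 new=(14,11) → blocked by [13,17]×[8,14], reject
17. q=(29,32) nearest=10 d=19 new=(14,15) → blocked by [13,17]×[8,14], reject
18. q=(32,21) nearest=7 d=20 new=(14,11) → blocked by [13,17]×[8,14], reject
19. q=(31,32) nearest=10 d=19 new=(14,15) → blocked by [13,17]×[8,14], reject
20. q=(36,14) nearest=7 d=24 new=(14,11) → blocked by [13,17]×[8,14], reject
21. q=(41,0) nearest=7 d=29 new=(14,7) → blocked by [13,17]×[8,14], reject
22. q=(2,8) nearest=8 d=2 new=(2,8) → add node 11 parent=8 cost=8
23. q=(7,17) nearest=10 d=5 new=(10,15) → add node 12 parent=10 cost=16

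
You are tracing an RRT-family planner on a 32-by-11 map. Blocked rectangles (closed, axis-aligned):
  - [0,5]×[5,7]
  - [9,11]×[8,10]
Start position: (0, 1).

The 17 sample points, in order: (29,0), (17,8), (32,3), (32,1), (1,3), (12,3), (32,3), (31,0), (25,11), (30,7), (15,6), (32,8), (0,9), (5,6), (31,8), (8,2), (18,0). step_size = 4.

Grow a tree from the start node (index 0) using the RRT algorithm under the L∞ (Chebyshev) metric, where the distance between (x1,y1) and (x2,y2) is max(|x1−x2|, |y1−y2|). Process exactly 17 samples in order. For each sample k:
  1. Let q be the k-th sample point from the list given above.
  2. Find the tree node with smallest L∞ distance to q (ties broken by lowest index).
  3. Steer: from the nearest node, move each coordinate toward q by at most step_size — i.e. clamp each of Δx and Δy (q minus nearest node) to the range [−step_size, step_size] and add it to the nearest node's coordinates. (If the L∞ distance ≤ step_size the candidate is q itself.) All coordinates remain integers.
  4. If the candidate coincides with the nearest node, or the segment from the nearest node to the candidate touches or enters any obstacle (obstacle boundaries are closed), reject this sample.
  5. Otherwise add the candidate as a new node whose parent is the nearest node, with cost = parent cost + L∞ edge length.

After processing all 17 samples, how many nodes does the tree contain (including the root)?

Node count: 15

1. q=(29,0) nearest=0 d=29 new=(4,0) → add node 1 parent=0 cost=4
2. q=(17,8) nearest=1 d=13 new=(8,4) → add node 2 parent=1 cost=8
3. q=(32,3) nearest=2 d=24 new=(12,3) → add node 3 parent=2 cost=12
4. q=(32,1) nearest=3 d=20 new=(16,1) → add node 4 parent=3 cost=16
5. q=(1,3) nearest=0 d=2 new=(1,3) → add node 5 parent=0 cost=2
6. q=(12,3) nearest=3 d=0 → coincident, reject
7. q=(32,3) nearest=4 d=16 new=(20,3) → add node 6 parent=4 cost=20
8. q=(31,0) nearest=6 d=11 new=(24,0) → add node 7 parent=6 cost=24
9. q=(25,11) nearest=6 d=8 new=(24,7) → add node 8 parent=6 cost=24
10. q=(30,7) nearest=8 d=6 new=(28,7) → add node 9 parent=8 cost=28
11. q=(15,6) nearest=3 d=3 new=(15,6) → add node 10 parent=3 cost=15
12. q=(32,8) nearest=9 d=4 new=(32,8) → add node 11 parent=9 cost=32
13. q=(0,9) nearest=5 d=6 new=(0,7) → blocked by [0,5]×[5,7], reject
14. q=(5,6) nearest=2 d=3 new=(5,6) → blocked by [0,5]×[5,7], reject
15. q=(31,8) nearest=11 d=1 new=(31,8) → add node 12 parent=11 cost=33
16. q=(8,2) nearest=2 d=2 new=(8,2) → add node 13 parent=2 cost=10
17. q=(18,0) nearest=4 d=2 new=(18,0) → add node 14 parent=4 cost=18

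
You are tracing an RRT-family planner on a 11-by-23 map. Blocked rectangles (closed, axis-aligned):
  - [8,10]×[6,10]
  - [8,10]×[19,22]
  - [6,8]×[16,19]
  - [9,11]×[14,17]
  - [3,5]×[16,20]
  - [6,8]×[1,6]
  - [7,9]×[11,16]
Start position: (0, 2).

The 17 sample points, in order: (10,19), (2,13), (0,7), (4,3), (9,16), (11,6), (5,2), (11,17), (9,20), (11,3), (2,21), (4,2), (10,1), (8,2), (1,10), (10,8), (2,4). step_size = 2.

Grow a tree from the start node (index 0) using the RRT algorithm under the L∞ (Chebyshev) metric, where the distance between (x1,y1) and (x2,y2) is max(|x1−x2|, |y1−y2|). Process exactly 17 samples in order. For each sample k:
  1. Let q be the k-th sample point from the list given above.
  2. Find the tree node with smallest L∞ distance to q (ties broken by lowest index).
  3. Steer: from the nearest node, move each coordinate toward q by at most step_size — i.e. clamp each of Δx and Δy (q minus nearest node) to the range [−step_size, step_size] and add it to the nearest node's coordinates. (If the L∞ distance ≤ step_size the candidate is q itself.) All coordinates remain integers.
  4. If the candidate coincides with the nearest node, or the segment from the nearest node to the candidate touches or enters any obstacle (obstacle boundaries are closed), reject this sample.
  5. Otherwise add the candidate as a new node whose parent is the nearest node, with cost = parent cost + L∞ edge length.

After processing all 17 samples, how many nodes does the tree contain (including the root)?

Node count: 12

1. q=(10,19) nearest=0 d=17 new=(2,4) → add node 1 parent=0 cost=2
2. q=(2,13) nearest=1 d=9 new=(2,6) → add node 2 parent=1 cost=4
3. q=(0,7) nearest=2 d=2 new=(0,7) → add node 3 parent=2 cost=6
4. q=(4,3) nearest=1 d=2 new=(4,3) → add node 4 parent=1 cost=4
5. q=(9,16) nearest=3 d=9 new=(2,9) → add node 5 parent=3 cost=8
6. q=(11,6) nearest=4 d=7 new=(6,5) → blocked by [6,8]×[1,6], reject
7. q=(5,2) nearest=4 d=1 new=(5,2) → add node 6 parent=4 cost=5
8. q=(11,17) nearest=5 d=9 new=(4,11) → add node 7 parent=5 cost=10
9. q=(9,20) nearest=7 d=9 new=(6,13) → add node 8 parent=7 cost=12
10. q=(11,3) nearest=6 d=6 new=(7,3) → blocked by [6,8]×[1,6], reject
11. q=(2,21) nearest=8 d=8 new=(4,15) → add node 9 parent=8 cost=14
12. q=(4,2) nearest=4 d=1 new=(4,2) → add node 10 parent=4 cost=5
13. q=(10,1) nearest=6 d=5 new=(7,1) → blocked by [6,8]×[1,6], reject
14. q=(8,2) nearest=6 d=3 new=(7,2) → blocked by [6,8]×[1,6], reject
15. q=(1,10) nearest=5 d=1 new=(1,10) → add node 11 parent=5 cost=9
16. q=(10,8) nearest=8 d=5 new=(8,11) → blocked by [7,9]×[11,16], reject
17. q=(2,4) nearest=1 d=0 → coincident, reject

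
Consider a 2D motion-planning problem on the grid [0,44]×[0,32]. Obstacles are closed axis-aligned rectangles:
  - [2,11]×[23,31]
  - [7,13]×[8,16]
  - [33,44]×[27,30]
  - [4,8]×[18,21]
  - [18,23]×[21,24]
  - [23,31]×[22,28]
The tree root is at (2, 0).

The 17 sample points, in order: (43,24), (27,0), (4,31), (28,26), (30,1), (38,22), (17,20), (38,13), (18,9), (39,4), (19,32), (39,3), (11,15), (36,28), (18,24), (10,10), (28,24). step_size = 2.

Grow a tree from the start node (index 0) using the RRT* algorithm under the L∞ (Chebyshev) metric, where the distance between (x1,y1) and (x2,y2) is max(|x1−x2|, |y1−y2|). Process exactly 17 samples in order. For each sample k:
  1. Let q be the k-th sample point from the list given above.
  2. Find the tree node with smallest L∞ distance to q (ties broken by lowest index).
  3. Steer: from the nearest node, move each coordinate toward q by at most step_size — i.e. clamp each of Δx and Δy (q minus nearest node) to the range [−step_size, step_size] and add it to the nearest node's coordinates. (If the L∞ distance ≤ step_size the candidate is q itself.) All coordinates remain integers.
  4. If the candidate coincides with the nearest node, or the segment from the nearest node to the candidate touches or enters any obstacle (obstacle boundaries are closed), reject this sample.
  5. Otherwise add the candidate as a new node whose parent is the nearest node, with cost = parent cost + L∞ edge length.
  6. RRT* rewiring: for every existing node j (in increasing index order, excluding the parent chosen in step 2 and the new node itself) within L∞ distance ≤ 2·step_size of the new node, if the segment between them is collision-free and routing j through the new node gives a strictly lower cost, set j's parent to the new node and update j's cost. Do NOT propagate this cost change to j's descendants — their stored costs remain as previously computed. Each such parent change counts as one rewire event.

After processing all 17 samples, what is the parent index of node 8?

Parent of node 8: 6

1. q=(43,24) nearest=0 d=41 new=(4,2) → add node 1 parent=0 cost=2
2. q=(27,0) nearest=1 d=23 new=(6,0) → add node 2 parent=1 cost=4
3. q=(4,31) nearest=1 d=29 new=(4,4) → add node 3 parent=1 cost=4
4. q=(28,26) nearest=1 d=24 new=(6,4) → add node 4 parent=1 cost=4
5. q=(30,1) nearest=2 d=24 new=(8,1) → add node 5 parent=2 cost=6
6. q=(38,22) nearest=5 d=30 new=(10,3) → add node 6 parent=5 cost=8
7. q=(17,20) nearest=3 d=16 new=(6,6) → add node 7 parent=3 cost=6
8. q=(38,13) nearest=6 d=28 new=(12,5) → add node 8 parent=6 cost=10
9. q=(18,9) nearest=8 d=6 new=(14,7) → add node 9 parent=8 cost=12
10. q=(39,4) nearest=9 d=25 new=(16,5) → add node 10 parent=9 cost=14
11. q=(19,32) nearest=9 d=25 new=(16,9) → add node 11 parent=9 cost=14
12. q=(39,3) nearest=10 d=23 new=(18,3) → add node 12 parent=10 cost=16
13. q=(11,15) nearest=11 d=6 new=(14,11) → add node 13 parent=11 cost=16
14. q=(36,28) nearest=11 d=20 new=(18,11) → add node 14 parent=11 cost=16
15. q=(18,24) nearest=13 d=13 new=(16,13) → add node 15 parent=13 cost=18
16. q=(10,10) nearest=7 d=4 new=(8,8) → blocked by [7,13]×[8,16], reject
17. q=(28,24) nearest=15 d=12 new=(18,15) → add node 16 parent=15 cost=20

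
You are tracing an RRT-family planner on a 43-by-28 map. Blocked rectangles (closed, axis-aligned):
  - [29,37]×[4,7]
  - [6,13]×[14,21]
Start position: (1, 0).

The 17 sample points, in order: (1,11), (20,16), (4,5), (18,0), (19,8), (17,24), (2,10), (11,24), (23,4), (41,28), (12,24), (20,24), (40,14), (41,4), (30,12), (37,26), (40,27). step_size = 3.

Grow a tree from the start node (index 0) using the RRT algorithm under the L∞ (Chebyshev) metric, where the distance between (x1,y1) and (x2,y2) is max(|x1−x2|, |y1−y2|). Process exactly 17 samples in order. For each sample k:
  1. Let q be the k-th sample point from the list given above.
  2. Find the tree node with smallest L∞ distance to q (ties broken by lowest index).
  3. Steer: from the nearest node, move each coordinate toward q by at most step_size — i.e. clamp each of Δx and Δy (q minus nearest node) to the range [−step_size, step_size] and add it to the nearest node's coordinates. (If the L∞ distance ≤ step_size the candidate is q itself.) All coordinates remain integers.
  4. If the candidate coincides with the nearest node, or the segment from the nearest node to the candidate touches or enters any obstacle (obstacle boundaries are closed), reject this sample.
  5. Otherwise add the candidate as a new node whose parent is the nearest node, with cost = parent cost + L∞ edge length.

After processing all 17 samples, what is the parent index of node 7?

Parent of node 7: 3

1. q=(1,11) nearest=0 d=11 new=(1,3) → add node 1 parent=0 cost=3
2. q=(20,16) nearest=0 d=19 new=(4,3) → add node 2 parent=0 cost=3
3. q=(4,5) nearest=2 d=2 new=(4,5) → add node 3 parent=2 cost=5
4. q=(18,0) nearest=2 d=14 new=(7,0) → add node 4 parent=2 cost=6
5. q=(19,8) nearest=4 d=12 new=(10,3) → add node 5 parent=4 cost=9
6. q=(17,24) nearest=3 d=19 new=(7,8) → add node 6 parent=3 cost=8
7. q=(2,10) nearest=3 d=5 new=(2,8) → add node 7 parent=3 cost=8
8. q=(11,24) nearest=6 d=16 new=(10,11) → add node 8 parent=6 cost=11
9. q=(23,4) nearest=5 d=13 new=(13,4) → add node 9 parent=5 cost=12
10. q=(41,28) nearest=9 d=28 new=(16,7) → add node 10 parent=9 cost=15
11. q=(12,24) nearest=8 d=13 new=(12,14) → blocked by [6,13]×[14,21], reject
12. q=(20,24) nearest=8 d=13 new=(13,14) → blocked by [6,13]×[14,21], reject
13. q=(40,14) nearest=10 d=24 new=(19,10) → add node 11 parent=10 cost=18
14. q=(41,4) nearest=11 d=22 new=(22,7) → add node 12 parent=11 cost=21
15. q=(30,12) nearest=12 d=8 new=(25,10) → add node 13 parent=12 cost=24
16. q=(37,26) nearest=13 d=16 new=(28,13) → add node 14 parent=13 cost=27
17. q=(40,27) nearest=14 d=14 new=(31,16) → add node 15 parent=14 cost=30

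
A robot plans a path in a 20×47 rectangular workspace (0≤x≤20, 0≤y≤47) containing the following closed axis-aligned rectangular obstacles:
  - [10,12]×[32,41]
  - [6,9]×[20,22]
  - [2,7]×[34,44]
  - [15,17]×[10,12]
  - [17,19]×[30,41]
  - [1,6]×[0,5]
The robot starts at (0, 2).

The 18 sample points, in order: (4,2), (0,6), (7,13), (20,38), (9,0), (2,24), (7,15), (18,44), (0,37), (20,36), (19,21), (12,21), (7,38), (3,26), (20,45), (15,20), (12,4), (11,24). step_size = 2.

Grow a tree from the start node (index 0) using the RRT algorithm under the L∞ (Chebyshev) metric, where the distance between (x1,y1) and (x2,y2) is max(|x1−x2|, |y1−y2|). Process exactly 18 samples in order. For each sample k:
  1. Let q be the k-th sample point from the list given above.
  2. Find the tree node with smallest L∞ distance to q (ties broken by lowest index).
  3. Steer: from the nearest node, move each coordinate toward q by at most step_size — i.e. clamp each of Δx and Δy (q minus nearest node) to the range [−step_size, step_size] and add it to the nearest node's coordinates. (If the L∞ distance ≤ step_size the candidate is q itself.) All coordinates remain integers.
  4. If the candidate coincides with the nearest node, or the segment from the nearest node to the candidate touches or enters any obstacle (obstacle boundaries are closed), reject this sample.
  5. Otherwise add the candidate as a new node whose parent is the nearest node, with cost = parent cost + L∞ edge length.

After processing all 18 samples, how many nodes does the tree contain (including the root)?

Node count: 11

1. q=(4,2) nearest=0 d=4 new=(2,2) → blocked by [1,6]×[0,5], reject
2. q=(0,6) nearest=0 d=4 new=(0,4) → add node 1 parent=0 cost=2
3. q=(7,13) nearest=1 d=9 new=(2,6) → blocked by [1,6]×[0,5], reject
4. q=(20,38) nearest=1 d=34 new=(2,6) → blocked by [1,6]×[0,5], reject
5. q=(9,0) nearest=0 d=9 new=(2,0) → blocked by [1,6]×[0,5], reject
6. q=(2,24) nearest=1 d=20 new=(2,6) → blocked by [1,6]×[0,5], reject
7. q=(7,15) nearest=1 d=11 new=(2,6) → blocked by [1,6]×[0,5], reject
8. q=(18,44) nearest=1 d=40 new=(2,6) → blocked by [1,6]×[0,5], reject
9. q=(0,37) nearest=1 d=33 new=(0,6) → add node 2 parent=1 cost=4
10. q=(20,36) nearest=2 d=30 new=(2,8) → add node 3 parent=2 cost=6
11. q=(19,21) nearest=3 d=17 new=(4,10) → add node 4 parent=3 cost=8
12. q=(12,21) nearest=4 d=11 new=(6,12) → add node 5 parent=4 cost=10
13. q=(7,38) nearest=5 d=26 new=(7,14) → add node 6 parent=5 cost=12
14. q=(3,26) nearest=6 d=12 new=(5,16) → add node 7 parent=6 cost=14
15. q=(20,45) nearest=7 d=29 new=(7,18) → add node 8 parent=7 cost=16
16. q=(15,20) nearest=6 d=8 new=(9,16) → add node 9 parent=6 cost=14
17. q=(12,4) nearest=4 d=8 new=(6,8) → add node 10 parent=4 cost=10
18. q=(11,24) nearest=8 d=6 new=(9,20) → blocked by [6,9]×[20,22], reject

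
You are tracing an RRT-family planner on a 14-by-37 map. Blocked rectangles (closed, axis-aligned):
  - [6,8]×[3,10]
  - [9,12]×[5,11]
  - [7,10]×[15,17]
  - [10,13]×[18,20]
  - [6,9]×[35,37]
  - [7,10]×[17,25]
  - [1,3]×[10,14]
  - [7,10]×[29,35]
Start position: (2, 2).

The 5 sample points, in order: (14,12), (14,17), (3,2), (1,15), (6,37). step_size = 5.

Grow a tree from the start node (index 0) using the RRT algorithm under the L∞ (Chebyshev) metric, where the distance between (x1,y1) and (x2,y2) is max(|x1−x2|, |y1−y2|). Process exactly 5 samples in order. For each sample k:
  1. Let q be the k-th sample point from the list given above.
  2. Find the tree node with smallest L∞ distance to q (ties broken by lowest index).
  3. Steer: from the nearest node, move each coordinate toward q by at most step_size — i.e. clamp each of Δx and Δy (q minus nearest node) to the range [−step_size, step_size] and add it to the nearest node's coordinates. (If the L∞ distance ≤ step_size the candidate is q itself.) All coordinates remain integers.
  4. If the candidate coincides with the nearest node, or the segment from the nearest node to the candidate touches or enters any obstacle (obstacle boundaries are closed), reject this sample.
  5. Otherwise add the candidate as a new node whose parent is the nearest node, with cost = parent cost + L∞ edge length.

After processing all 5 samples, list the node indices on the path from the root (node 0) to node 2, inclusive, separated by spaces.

Path: 0 2

1. q=(14,12) nearest=0 d=12 new=(7,7) → blocked by [6,8]×[3,10], reject
2. q=(14,17) nearest=0 d=15 new=(7,7) → blocked by [6,8]×[3,10], reject
3. q=(3,2) nearest=0 d=1 new=(3,2) → add node 1 parent=0 cost=1
4. q=(1,15) nearest=0 d=13 new=(1,7) → add node 2 parent=0 cost=5
5. q=(6,37) nearest=2 d=30 new=(6,12) → add node 3 parent=2 cost=10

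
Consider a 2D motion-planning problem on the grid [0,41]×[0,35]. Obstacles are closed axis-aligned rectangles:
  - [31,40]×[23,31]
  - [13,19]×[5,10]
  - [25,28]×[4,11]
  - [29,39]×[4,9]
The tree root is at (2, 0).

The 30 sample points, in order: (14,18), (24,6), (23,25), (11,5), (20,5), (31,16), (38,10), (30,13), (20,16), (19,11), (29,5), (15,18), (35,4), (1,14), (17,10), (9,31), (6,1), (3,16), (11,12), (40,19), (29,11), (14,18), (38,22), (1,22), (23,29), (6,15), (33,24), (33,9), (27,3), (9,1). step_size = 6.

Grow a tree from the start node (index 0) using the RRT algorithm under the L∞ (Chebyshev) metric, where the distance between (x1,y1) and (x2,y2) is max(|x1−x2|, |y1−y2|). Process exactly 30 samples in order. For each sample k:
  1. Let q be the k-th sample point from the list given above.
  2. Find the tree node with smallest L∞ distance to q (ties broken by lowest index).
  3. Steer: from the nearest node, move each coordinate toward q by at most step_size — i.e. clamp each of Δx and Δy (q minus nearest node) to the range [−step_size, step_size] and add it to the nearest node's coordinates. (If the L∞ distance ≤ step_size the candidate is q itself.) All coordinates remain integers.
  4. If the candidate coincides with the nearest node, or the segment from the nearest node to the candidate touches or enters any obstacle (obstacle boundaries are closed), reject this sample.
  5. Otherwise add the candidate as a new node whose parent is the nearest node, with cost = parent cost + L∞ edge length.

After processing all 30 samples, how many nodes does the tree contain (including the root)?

Node count: 21

1. q=(14,18) nearest=0 d=18 new=(8,6) → add node 1 parent=0 cost=6
2. q=(24,6) nearest=1 d=16 new=(14,6) → blocked by [13,19]×[5,10], reject
3. q=(23,25) nearest=1 d=19 new=(14,12) → add node 2 parent=1 cost=12
4. q=(11,5) nearest=1 d=3 new=(11,5) → add node 3 parent=1 cost=9
5. q=(20,5) nearest=2 d=7 new=(20,6) → blocked by [13,19]×[5,10], reject
6. q=(31,16) nearest=2 d=17 new=(20,16) → add node 4 parent=2 cost=18
7. q=(38,10) nearest=4 d=18 new=(26,10) → blocked by [25,28]×[4,11], reject
8. q=(30,13) nearest=4 d=10 new=(26,13) → add node 5 parent=4 cost=24
9. q=(20,16) nearest=4 d=0 → coincident, reject
10. q=(19,11) nearest=2 d=5 new=(19,11) → add node 6 parent=2 cost=17
11. q=(29,5) nearest=5 d=8 new=(29,7) → blocked by [25,28]×[4,11], reject
12. q=(15,18) nearest=4 d=5 new=(15,18) → add node 7 parent=4 cost=23
13. q=(35,4) nearest=5 d=9 new=(32,7) → blocked by [25,28]×[4,11], reject
14. q=(1,14) nearest=1 d=8 new=(2,12) → add node 8 parent=1 cost=12
15. q=(17,10) nearest=6 d=2 new=(17,10) → blocked by [13,19]×[5,10], reject
16. q=(9,31) nearest=7 d=13 new=(9,24) → add node 9 parent=7 cost=29
17. q=(6,1) nearest=0 d=4 new=(6,1) → add node 10 parent=0 cost=4
18. q=(3,16) nearest=8 d=4 new=(3,16) → add node 11 parent=8 cost=16
19. q=(11,12) nearest=2 d=3 new=(11,12) → add node 12 parent=2 cost=15
20. q=(40,19) nearest=5 d=14 new=(32,19) → add node 13 parent=5 cost=30
21. q=(29,11) nearest=5 d=3 new=(29,11) → add node 14 parent=5 cost=27
22. q=(14,18) nearest=7 d=1 new=(14,18) → add node 15 parent=7 cost=24
23. q=(38,22) nearest=13 d=6 new=(38,22) → add node 16 parent=13 cost=36
24. q=(1,22) nearest=11 d=6 new=(1,22) → add node 17 parent=11 cost=22
25. q=(23,29) nearest=13 d=10 new=(26,25) → add node 18 parent=13 cost=36
26. q=(6,15) nearest=11 d=3 new=(6,15) → add node 19 parent=11 cost=19
27. q=(33,24) nearest=13 d=5 new=(33,24) → blocked by [31,40]×[23,31], reject
28. q=(33,9) nearest=14 d=4 new=(33,9) → blocked by [29,39]×[4,9], reject
29. q=(27,3) nearest=6 d=8 new=(25,5) → blocked by [25,28]×[4,11], reject
30. q=(9,1) nearest=10 d=3 new=(9,1) → add node 20 parent=10 cost=7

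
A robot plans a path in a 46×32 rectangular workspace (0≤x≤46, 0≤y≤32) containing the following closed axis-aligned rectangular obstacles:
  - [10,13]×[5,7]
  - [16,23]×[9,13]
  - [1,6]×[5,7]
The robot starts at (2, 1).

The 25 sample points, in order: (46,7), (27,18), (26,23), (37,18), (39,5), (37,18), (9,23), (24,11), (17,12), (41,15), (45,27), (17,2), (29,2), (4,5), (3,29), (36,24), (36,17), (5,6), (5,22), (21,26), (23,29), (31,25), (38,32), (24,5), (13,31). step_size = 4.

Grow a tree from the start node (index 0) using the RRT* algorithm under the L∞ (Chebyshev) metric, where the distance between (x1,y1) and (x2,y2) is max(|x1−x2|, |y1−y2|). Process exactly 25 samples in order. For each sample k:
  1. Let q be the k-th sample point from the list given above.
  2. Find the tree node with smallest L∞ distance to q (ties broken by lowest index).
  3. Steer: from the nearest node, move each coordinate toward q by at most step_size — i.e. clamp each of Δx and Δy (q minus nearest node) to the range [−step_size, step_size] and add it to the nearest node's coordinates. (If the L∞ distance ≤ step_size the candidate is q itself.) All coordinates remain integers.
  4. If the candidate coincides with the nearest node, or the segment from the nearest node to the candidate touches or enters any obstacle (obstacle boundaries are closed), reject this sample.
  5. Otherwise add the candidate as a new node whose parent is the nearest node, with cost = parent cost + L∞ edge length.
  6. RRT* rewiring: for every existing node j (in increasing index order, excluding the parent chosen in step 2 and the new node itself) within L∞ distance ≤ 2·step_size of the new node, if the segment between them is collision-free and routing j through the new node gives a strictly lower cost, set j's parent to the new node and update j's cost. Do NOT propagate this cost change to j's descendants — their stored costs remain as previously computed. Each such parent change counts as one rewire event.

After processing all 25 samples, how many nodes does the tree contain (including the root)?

1. q=(46,7) nearest=0 d=44 new=(6,5) → blocked by [1,6]×[5,7], reject
2. q=(27,18) nearest=0 d=25 new=(6,5) → blocked by [1,6]×[5,7], reject
3. q=(26,23) nearest=0 d=24 new=(6,5) → blocked by [1,6]×[5,7], reject
4. q=(37,18) nearest=0 d=35 new=(6,5) → blocked by [1,6]×[5,7], reject
5. q=(39,5) nearest=0 d=37 new=(6,5) → blocked by [1,6]×[5,7], reject
6. q=(37,18) nearest=0 d=35 new=(6,5) → blocked by [1,6]×[5,7], reject
7. q=(9,23) nearest=0 d=22 new=(6,5) → blocked by [1,6]×[5,7], reject
8. q=(24,11) nearest=0 d=22 new=(6,5) → blocked by [1,6]×[5,7], reject
9. q=(17,12) nearest=0 d=15 new=(6,5) → blocked by [1,6]×[5,7], reject
10. q=(41,15) nearest=0 d=39 new=(6,5) → blocked by [1,6]×[5,7], reject
11. q=(45,27) nearest=0 d=43 new=(6,5) → blocked by [1,6]×[5,7], reject
12. q=(17,2) nearest=0 d=15 new=(6,2) → add node 1 parent=0 cost=4
13. q=(29,2) nearest=1 d=23 new=(10,2) → add node 2 parent=1 cost=8
14. q=(4,5) nearest=1 d=3 new=(4,5) → blocked by [1,6]×[5,7], reject
15. q=(3,29) nearest=1 d=27 new=(3,6) → blocked by [1,6]×[5,7], reject
16. q=(36,24) nearest=2 d=26 new=(14,6) → blocked by [10,13]×[5,7], reject
17. q=(36,17) nearest=2 d=26 new=(14,6) → blocked by [10,13]×[5,7], reject
18. q=(5,6) nearest=1 d=4 new=(5,6) → blocked by [1,6]×[5,7], reject
19. q=(5,22) nearest=1 d=20 new=(5,6) → blocked by [1,6]×[5,7], reject
20. q=(21,26) nearest=1 d=24 new=(10,6) → blocked by [10,13]×[5,7], reject
21. q=(23,29) nearest=1 d=27 new=(10,6) → blocked by [10,13]×[5,7], reject
22. q=(31,25) nearest=2 d=23 new=(14,6) → blocked by [10,13]×[5,7], reject
23. q=(38,32) nearest=2 d=30 new=(14,6) → blocked by [10,13]×[5,7], reject
24. q=(24,5) nearest=2 d=14 new=(14,5) → add node 3 parent=2 cost=12
25. q=(13,31) nearest=3 d=26 new=(13,9) → add node 4 parent=3 cost=16

Node count: 5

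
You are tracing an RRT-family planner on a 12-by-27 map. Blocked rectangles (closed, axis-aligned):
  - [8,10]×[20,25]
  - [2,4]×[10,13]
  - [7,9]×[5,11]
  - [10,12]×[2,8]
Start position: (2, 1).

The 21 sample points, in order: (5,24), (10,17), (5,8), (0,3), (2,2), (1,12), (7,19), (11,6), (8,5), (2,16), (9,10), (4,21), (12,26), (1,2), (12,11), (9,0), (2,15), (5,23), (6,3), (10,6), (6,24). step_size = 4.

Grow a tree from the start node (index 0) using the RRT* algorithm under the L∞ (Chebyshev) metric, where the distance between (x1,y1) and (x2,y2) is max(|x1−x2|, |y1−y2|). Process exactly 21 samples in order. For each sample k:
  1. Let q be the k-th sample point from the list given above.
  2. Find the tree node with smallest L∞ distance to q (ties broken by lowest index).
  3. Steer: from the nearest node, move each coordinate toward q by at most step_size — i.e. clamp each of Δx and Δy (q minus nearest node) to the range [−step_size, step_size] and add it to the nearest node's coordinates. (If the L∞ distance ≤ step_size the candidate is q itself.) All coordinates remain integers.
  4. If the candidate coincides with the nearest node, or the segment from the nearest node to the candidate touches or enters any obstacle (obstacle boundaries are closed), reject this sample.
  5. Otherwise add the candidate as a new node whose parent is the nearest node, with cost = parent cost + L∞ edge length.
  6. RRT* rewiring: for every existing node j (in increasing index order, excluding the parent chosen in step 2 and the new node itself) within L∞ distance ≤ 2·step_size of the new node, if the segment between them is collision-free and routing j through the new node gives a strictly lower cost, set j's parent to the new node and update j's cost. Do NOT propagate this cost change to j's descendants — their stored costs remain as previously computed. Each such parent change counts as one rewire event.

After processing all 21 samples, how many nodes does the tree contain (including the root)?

Node count: 15

1. q=(5,24) nearest=0 d=23 new=(5,5) → add node 1 parent=0 cost=4
2. q=(10,17) nearest=1 d=12 new=(9,9) → blocked by [7,9]×[5,11], reject
3. q=(5,8) nearest=1 d=3 new=(5,8) → add node 2 parent=1 cost=7
4. q=(0,3) nearest=0 d=2 new=(0,3) → add node 3 parent=0 cost=2
5. q=(2,2) nearest=0 d=1 new=(2,2) → add node 4 parent=0 cost=1
6. q=(1,12) nearest=2 d=4 new=(1,12) → blocked by [2,4]×[10,13], reject
7. q=(7,19) nearest=2 d=11 new=(7,12) → add node 5 parent=2 cost=11
8. q=(11,6) nearest=1 d=6 new=(9,6) → blocked by [7,9]×[5,11], reject
9. q=(8,5) nearest=1 d=3 new=(8,5) → blocked by [7,9]×[5,11], reject
10. q=(2,16) nearest=5 d=5 new=(3,16) → add node 6 parent=5 cost=15
11. q=(9,10) nearest=5 d=2 new=(9,10) → blocked by [7,9]×[5,11], reject
12. q=(4,21) nearest=6 d=5 new=(4,20) → add node 7 parent=6 cost=19
13. q=(12,26) nearest=7 d=8 new=(8,24) → blocked by [8,10]×[20,25], reject
14. q=(1,2) nearest=0 d=1 new=(1,2) → add node 8 parent=0 cost=1
15. q=(12,11) nearest=5 d=5 new=(11,11) → add node 9 parent=5 cost=15
16. q=(9,0) nearest=1 d=5 new=(9,1) → add node 10 parent=1 cost=8
17. q=(2,15) nearest=6 d=1 new=(2,15) → add node 11 parent=6 cost=16
18. q=(5,23) nearest=7 d=3 new=(5,23) → add node 12 parent=7 cost=22
19. q=(6,3) nearest=1 d=2 new=(6,3) → add node 13 parent=1 cost=6
20. q=(10,6) nearest=13 d=4 new=(10,6) → blocked by [7,9]×[5,11], reject
21. q=(6,24) nearest=12 d=1 new=(6,24) → add node 14 parent=12 cost=23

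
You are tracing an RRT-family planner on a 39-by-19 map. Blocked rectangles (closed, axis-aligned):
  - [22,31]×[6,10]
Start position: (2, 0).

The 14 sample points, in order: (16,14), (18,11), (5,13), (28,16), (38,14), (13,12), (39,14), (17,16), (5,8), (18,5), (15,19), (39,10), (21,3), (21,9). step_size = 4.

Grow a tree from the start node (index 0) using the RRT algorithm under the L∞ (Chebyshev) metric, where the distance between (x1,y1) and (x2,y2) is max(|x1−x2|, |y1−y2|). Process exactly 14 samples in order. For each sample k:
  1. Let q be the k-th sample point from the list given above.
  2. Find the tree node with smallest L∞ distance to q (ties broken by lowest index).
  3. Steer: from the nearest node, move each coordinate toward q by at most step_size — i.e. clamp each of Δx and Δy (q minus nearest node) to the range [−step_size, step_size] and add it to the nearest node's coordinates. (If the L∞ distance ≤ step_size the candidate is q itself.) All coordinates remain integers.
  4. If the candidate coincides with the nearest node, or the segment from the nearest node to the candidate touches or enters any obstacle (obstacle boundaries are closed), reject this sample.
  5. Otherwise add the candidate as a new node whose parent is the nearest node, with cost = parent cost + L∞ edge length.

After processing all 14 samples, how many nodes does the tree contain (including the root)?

1. q=(16,14) nearest=0 d=14 new=(6,4) → add node 1 parent=0 cost=4
2. q=(18,11) nearest=1 d=12 new=(10,8) → add node 2 parent=1 cost=8
3. q=(5,13) nearest=2 d=5 new=(6,12) → add node 3 parent=2 cost=12
4. q=(28,16) nearest=2 d=18 new=(14,12) → add node 4 parent=2 cost=12
5. q=(38,14) nearest=4 d=24 new=(18,14) → add node 5 parent=4 cost=16
6. q=(13,12) nearest=4 d=1 new=(13,12) → add node 6 parent=4 cost=13
7. q=(39,14) nearest=5 d=21 new=(22,14) → add node 7 parent=5 cost=20
8. q=(17,16) nearest=5 d=2 new=(17,16) → add node 8 parent=5 cost=18
9. q=(5,8) nearest=1 d=4 new=(5,8) → add node 9 parent=1 cost=8
10. q=(18,5) nearest=4 d=7 new=(18,8) → add node 10 parent=4 cost=16
11. q=(15,19) nearest=8 d=3 new=(15,19) → add node 11 parent=8 cost=21
12. q=(39,10) nearest=7 d=17 new=(26,10) → blocked by [22,31]×[6,10], reject
13. q=(21,3) nearest=10 d=5 new=(21,4) → add node 12 parent=10 cost=20
14. q=(21,9) nearest=10 d=3 new=(21,9) → add node 13 parent=10 cost=19

Node count: 14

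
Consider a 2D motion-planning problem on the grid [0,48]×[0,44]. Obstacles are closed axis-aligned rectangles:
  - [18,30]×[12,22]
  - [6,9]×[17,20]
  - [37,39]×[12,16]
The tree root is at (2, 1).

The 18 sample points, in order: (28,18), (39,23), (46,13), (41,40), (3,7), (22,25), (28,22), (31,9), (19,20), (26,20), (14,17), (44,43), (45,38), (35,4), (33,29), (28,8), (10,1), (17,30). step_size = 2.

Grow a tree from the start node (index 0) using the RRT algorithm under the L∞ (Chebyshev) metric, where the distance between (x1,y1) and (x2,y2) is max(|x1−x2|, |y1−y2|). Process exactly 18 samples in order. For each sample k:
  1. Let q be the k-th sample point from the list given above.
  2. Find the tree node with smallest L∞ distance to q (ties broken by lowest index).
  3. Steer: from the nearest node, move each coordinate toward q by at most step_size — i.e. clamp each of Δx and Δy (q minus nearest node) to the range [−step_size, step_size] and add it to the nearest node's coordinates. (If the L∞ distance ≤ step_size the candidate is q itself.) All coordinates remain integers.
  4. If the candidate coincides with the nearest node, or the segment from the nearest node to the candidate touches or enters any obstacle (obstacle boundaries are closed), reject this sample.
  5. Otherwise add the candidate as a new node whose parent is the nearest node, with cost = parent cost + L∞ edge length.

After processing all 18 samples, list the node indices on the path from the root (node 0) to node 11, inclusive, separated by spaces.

1. q=(28,18) nearest=0 d=26 new=(4,3) → add node 1 parent=0 cost=2
2. q=(39,23) nearest=1 d=35 new=(6,5) → add node 2 parent=1 cost=4
3. q=(46,13) nearest=2 d=40 new=(8,7) → add node 3 parent=2 cost=6
4. q=(41,40) nearest=3 d=33 new=(10,9) → add node 4 parent=3 cost=8
5. q=(3,7) nearest=2 d=3 new=(4,7) → add node 5 parent=2 cost=6
6. q=(22,25) nearest=4 d=16 new=(12,11) → add node 6 parent=4 cost=10
7. q=(28,22) nearest=6 d=16 new=(14,13) → add node 7 parent=6 cost=12
8. q=(31,9) nearest=7 d=17 new=(16,11) → add node 8 parent=7 cost=14
9. q=(19,20) nearest=7 d=7 new=(16,15) → add node 9 parent=7 cost=14
10. q=(26,20) nearest=8 d=10 new=(18,13) → blocked by [18,30]×[12,22], reject
11. q=(14,17) nearest=9 d=2 new=(14,17) → add node 10 parent=9 cost=16
12. q=(44,43) nearest=9 d=28 new=(18,17) → blocked by [18,30]×[12,22], reject
13. q=(45,38) nearest=8 d=29 new=(18,13) → blocked by [18,30]×[12,22], reject
14. q=(35,4) nearest=8 d=19 new=(18,9) → add node 11 parent=8 cost=16
15. q=(33,29) nearest=9 d=17 new=(18,17) → blocked by [18,30]×[12,22], reject
16. q=(28,8) nearest=11 d=10 new=(20,8) → add node 12 parent=11 cost=18
17. q=(10,1) nearest=2 d=4 new=(8,3) → add node 13 parent=2 cost=6
18. q=(17,30) nearest=10 d=13 new=(16,19) → add node 14 parent=10 cost=18

Path: 0 1 2 3 4 6 7 8 11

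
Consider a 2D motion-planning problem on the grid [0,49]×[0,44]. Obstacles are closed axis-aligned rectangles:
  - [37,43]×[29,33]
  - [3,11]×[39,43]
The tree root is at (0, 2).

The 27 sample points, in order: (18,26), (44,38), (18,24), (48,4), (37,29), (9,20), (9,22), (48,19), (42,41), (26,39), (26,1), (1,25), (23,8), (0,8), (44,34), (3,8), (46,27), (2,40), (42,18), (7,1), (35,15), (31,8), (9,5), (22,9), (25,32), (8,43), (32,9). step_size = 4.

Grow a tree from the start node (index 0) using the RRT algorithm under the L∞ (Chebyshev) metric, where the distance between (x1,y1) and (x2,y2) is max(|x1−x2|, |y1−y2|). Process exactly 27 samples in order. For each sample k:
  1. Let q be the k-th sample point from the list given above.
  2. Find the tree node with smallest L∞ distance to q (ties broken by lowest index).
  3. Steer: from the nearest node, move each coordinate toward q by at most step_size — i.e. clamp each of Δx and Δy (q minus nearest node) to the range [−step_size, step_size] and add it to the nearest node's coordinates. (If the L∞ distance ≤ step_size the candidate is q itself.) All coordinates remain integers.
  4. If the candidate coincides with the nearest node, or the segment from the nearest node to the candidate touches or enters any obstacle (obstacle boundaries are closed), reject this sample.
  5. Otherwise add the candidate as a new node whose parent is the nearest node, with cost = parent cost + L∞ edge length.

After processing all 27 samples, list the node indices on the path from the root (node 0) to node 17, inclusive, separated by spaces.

Path: 0 1 2 3 4 5 8 9 15 17

1. q=(18,26) nearest=0 d=24 new=(4,6) → add node 1 parent=0 cost=4
2. q=(44,38) nearest=1 d=40 new=(8,10) → add node 2 parent=1 cost=8
3. q=(18,24) nearest=2 d=14 new=(12,14) → add node 3 parent=2 cost=12
4. q=(48,4) nearest=3 d=36 new=(16,10) → add node 4 parent=3 cost=16
5. q=(37,29) nearest=4 d=21 new=(20,14) → add node 5 parent=4 cost=20
6. q=(9,20) nearest=3 d=6 new=(9,18) → add node 6 parent=3 cost=16
7. q=(9,22) nearest=6 d=4 new=(9,22) → add node 7 parent=6 cost=20
8. q=(48,19) nearest=5 d=28 new=(24,18) → add node 8 parent=5 cost=24
9. q=(42,41) nearest=8 d=23 new=(28,22) → add node 9 parent=8 cost=28
10. q=(26,39) nearest=7 d=17 new=(13,26) → add node 10 parent=7 cost=24
11. q=(26,1) nearest=4 d=10 new=(20,6) → add node 11 parent=4 cost=20
12. q=(1,25) nearest=6 d=8 new=(5,22) → add node 12 parent=6 cost=20
13. q=(23,8) nearest=11 d=3 new=(23,8) → add node 13 parent=11 cost=23
14. q=(0,8) nearest=1 d=4 new=(0,8) → add node 14 parent=1 cost=8
15. q=(44,34) nearest=9 d=16 new=(32,26) → add node 15 parent=9 cost=32
16. q=(3,8) nearest=1 d=2 new=(3,8) → add node 16 parent=1 cost=6
17. q=(46,27) nearest=15 d=14 new=(36,27) → add node 17 parent=15 cost=36
18. q=(2,40) nearest=10 d=14 new=(9,30) → add node 18 parent=10 cost=28
19. q=(42,18) nearest=17 d=9 new=(40,23) → add node 19 parent=17 cost=40
20. q=(7,1) nearest=1 d=5 new=(7,2) → add node 20 parent=1 cost=8
21. q=(35,15) nearest=9 d=7 new=(32,18) → add node 21 parent=9 cost=32
22. q=(31,8) nearest=13 d=8 new=(27,8) → add node 22 parent=13 cost=27
23. q=(9,5) nearest=20 d=3 new=(9,5) → add node 23 parent=20 cost=11
24. q=(22,9) nearest=13 d=1 new=(22,9) → add node 24 parent=13 cost=24
25. q=(25,32) nearest=15 d=7 new=(28,30) → add node 25 parent=15 cost=36
26. q=(8,43) nearest=18 d=13 new=(8,34) → add node 26 parent=18 cost=32
27. q=(32,9) nearest=22 d=5 new=(31,9) → add node 27 parent=22 cost=31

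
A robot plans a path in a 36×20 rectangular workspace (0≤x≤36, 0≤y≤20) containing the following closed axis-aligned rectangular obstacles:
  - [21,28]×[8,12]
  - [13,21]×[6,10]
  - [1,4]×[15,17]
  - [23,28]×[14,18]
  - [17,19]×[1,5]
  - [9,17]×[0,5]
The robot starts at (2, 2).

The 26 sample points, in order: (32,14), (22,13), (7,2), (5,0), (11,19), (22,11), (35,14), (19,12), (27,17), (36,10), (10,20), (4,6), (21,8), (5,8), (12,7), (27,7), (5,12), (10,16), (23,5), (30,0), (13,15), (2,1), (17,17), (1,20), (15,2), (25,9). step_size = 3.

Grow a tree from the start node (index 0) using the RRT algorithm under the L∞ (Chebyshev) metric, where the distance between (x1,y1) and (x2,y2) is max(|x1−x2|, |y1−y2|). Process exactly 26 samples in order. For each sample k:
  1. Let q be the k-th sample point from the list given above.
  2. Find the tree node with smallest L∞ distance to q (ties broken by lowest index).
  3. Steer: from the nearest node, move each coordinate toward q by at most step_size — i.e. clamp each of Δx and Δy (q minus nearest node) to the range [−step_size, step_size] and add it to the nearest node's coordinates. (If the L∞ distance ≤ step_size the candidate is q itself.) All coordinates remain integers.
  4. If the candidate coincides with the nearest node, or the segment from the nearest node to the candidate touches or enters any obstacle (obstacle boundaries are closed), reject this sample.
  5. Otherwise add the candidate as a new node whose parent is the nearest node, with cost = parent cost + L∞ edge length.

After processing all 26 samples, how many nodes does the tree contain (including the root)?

1. q=(32,14) nearest=0 d=30 new=(5,5) → add node 1 parent=0 cost=3
2. q=(22,13) nearest=1 d=17 new=(8,8) → add node 2 parent=1 cost=6
3. q=(7,2) nearest=1 d=3 new=(7,2) → add node 3 parent=1 cost=6
4. q=(5,0) nearest=3 d=2 new=(5,0) → add node 4 parent=3 cost=8
5. q=(11,19) nearest=2 d=11 new=(11,11) → add node 5 parent=2 cost=9
6. q=(22,11) nearest=5 d=11 new=(14,11) → add node 6 parent=5 cost=12
7. q=(35,14) nearest=6 d=21 new=(17,14) → add node 7 parent=6 cost=15
8. q=(19,12) nearest=7 d=2 new=(19,12) → add node 8 parent=7 cost=17
9. q=(27,17) nearest=8 d=8 new=(22,15) → add node 9 parent=8 cost=20
10. q=(36,10) nearest=9 d=14 new=(25,12) → blocked by [21,28]×[8,12], reject
11. q=(10,20) nearest=7 d=7 new=(14,17) → add node 10 parent=7 cost=18
12. q=(4,6) nearest=1 d=1 new=(4,6) → add node 11 parent=1 cost=4
13. q=(21,8) nearest=8 d=4 new=(21,9) → blocked by [21,28]×[8,12], reject
14. q=(5,8) nearest=11 d=2 new=(5,8) → add node 12 parent=11 cost=6
15. q=(12,7) nearest=2 d=4 new=(11,7) → add node 13 parent=2 cost=9
16. q=(27,7) nearest=8 d=8 new=(22,9) → blocked by [21,28]×[8,12], reject
17. q=(5,12) nearest=2 d=4 new=(5,11) → add node 14 parent=2 cost=9
18. q=(10,16) nearest=10 d=4 new=(11,16) → add node 15 parent=10 cost=21
19. q=(23,5) nearest=8 d=7 new=(22,9) → blocked by [21,28]×[8,12], reject
20. q=(30,0) nearest=8 d=12 new=(22,9) → blocked by [21,28]×[8,12], reject
21. q=(13,15) nearest=10 d=2 new=(13,15) → add node 16 parent=10 cost=20
22. q=(2,1) nearest=0 d=1 new=(2,1) → add node 17 parent=0 cost=1
23. q=(17,17) nearest=7 d=3 new=(17,17) → add node 18 parent=7 cost=18
24. q=(1,20) nearest=14 d=9 new=(2,14) → add node 19 parent=14 cost=12
25. q=(15,2) nearest=13 d=5 new=(14,4) → blocked by [9,17]×[0,5], reject
26. q=(25,9) nearest=8 d=6 new=(22,9) → blocked by [21,28]×[8,12], reject

Node count: 20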